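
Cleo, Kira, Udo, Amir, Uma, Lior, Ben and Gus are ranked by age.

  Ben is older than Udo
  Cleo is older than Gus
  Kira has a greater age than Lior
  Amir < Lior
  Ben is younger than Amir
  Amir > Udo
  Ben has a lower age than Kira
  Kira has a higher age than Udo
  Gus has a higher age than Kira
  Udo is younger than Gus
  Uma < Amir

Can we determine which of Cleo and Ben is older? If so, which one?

Cleo

Ben < Amir < Lior < Kira < Gus < Cleo, by transitivity through Amir, Lior, Kira, Gus.
So Cleo is older.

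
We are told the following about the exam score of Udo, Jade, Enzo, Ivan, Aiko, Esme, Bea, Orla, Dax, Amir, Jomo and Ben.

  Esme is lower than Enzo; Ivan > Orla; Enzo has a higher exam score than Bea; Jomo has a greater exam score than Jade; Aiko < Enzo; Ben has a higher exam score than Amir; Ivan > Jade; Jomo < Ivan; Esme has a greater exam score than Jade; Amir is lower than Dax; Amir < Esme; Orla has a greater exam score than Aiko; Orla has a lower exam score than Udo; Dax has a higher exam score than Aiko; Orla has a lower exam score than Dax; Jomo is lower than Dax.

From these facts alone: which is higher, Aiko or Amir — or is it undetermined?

Following every chain through Aiko: above Aiko we get Orla, Udo, Enzo, Dax, Ivan.
Amir is not reached, and no chain runs the other way from Amir to Aiko.
So the given relations leave the order of Aiko and Amir undetermined.

undetermined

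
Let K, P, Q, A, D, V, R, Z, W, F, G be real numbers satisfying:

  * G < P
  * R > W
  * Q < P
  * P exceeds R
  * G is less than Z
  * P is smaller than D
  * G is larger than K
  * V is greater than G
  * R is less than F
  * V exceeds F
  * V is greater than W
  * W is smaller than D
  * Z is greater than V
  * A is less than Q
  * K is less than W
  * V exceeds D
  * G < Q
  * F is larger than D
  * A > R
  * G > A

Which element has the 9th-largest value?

R

The consecutive relations fix a unique order: K < W < R < A < G < Q < P < D < F < V < Z.
The 9th largest is R.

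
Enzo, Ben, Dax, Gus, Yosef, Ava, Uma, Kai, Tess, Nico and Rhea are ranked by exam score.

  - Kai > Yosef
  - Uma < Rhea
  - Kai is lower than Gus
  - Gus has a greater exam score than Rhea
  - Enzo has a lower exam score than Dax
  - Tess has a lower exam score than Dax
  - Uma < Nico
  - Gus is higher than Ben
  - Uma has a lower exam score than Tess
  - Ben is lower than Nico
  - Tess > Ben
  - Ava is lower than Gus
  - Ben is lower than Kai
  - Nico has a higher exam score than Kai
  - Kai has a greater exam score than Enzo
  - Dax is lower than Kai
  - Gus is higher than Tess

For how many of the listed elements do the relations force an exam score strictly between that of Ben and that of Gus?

The relations place Ben below Gus. An element lies strictly between them when it is forced above Ben and also forced below Gus.
Above Ben: {Tess, Dax, Kai, Nico}. Below Gus: {Enzo, Uma, Rhea, Tess, Dax, Yosef, Ava, Kai}.
Intersection: {Tess, Dax, Kai} — 3.

3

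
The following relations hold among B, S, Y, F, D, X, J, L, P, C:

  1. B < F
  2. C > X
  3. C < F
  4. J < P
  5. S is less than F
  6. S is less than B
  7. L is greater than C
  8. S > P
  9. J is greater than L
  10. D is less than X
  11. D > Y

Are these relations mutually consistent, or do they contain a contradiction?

consistent

The single ordering Y < D < X < C < L < J < P < S < B < F satisfies every listed relation, so no contradiction arises.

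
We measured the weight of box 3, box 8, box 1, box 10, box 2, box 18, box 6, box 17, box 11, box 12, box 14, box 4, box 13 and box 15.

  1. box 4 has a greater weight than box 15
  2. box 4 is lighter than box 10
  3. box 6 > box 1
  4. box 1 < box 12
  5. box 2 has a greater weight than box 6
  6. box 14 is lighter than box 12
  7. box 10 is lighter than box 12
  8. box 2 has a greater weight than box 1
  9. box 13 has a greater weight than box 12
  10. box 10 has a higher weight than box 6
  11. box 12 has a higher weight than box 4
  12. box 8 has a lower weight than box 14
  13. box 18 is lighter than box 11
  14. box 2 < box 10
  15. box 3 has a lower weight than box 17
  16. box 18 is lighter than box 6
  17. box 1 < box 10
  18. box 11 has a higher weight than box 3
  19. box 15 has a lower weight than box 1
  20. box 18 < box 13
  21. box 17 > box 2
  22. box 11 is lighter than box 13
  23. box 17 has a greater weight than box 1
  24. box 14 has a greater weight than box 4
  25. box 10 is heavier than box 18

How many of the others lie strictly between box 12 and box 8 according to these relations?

1

The relations place box 8 below box 12. An element lies strictly between them when it is forced above box 8 and also forced below box 12.
Above box 8: {box 14, box 13}. Below box 12: {box 18, box 15, box 1, box 6, box 4, box 14, box 2, box 10}.
Intersection: {box 14} — 1.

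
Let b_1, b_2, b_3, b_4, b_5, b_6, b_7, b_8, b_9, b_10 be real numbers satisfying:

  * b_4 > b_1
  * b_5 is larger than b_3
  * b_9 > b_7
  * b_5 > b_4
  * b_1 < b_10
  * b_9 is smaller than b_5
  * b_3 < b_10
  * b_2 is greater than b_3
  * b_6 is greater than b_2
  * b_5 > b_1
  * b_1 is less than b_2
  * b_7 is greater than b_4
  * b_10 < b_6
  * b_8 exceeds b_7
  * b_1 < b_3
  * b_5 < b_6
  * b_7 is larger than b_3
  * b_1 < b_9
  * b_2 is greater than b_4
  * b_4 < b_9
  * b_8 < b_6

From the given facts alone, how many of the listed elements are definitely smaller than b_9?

From b_9 the given relations immediately reach b_1, b_4, b_7.
From those, b_3 — 4 in total.
Nothing else is reachable below b_9; 4 in all.

4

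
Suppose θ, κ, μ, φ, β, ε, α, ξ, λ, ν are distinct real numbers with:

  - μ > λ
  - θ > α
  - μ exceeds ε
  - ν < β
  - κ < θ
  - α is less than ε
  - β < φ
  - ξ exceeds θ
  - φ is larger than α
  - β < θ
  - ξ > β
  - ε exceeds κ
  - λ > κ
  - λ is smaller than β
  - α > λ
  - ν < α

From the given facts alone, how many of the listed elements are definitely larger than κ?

The elements the relations force above κ are λ, β, α, ε, θ, φ, ξ, μ — no chain reaches any other.
That is 8.

8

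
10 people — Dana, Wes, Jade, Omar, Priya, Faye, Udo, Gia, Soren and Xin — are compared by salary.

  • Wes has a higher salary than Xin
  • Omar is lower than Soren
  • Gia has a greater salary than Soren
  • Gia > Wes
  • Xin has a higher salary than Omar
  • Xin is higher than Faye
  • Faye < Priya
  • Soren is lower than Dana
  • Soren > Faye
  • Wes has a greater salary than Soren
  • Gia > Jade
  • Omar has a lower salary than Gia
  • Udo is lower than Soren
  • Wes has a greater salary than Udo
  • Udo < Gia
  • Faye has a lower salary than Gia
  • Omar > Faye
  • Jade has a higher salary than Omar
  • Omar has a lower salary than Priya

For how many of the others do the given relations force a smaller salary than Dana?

4

The elements the relations force below Dana are Faye, Omar, Udo, Soren — no chain reaches any other.
That is 4.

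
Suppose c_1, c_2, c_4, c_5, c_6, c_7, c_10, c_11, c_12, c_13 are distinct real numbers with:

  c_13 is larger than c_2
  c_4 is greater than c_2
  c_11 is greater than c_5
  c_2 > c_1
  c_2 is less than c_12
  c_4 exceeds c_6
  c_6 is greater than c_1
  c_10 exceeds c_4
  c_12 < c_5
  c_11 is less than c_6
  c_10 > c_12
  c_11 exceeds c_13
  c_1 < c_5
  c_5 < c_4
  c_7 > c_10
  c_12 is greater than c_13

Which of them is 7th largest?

c_12

Chaining the given pairs: c_1 < c_2 < c_13 < c_12 < c_5 < c_11 < c_6 < c_4 < c_10 < c_7.
Counting 7 from the largest end gives c_12.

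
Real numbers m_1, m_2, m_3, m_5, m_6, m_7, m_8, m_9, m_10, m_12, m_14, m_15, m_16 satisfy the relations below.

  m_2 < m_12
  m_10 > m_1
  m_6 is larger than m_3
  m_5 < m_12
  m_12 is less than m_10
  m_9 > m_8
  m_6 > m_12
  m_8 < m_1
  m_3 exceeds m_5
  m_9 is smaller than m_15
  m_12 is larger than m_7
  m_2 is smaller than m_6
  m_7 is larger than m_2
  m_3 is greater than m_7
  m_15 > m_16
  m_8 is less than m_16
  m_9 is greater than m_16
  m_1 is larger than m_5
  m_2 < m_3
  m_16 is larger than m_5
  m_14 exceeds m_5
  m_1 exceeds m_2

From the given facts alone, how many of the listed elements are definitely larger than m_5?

Directly above m_5: m_16, m_3, m_1, m_12, m_14.
One step further: m_9, m_15, m_6, m_10 (9 so far).
Nothing else is reachable above m_5; 9 in all.

9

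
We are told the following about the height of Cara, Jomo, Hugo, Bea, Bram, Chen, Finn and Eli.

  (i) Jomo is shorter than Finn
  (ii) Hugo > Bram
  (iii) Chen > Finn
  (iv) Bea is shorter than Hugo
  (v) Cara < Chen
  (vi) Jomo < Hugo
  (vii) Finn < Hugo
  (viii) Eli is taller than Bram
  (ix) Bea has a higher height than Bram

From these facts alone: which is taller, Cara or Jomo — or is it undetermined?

Following every chain through Jomo: above Jomo we get Finn, Hugo, Chen.
Cara is not reached, and no chain runs the other way from Cara to Jomo.
So the given relations leave the order of Jomo and Cara undetermined.

undetermined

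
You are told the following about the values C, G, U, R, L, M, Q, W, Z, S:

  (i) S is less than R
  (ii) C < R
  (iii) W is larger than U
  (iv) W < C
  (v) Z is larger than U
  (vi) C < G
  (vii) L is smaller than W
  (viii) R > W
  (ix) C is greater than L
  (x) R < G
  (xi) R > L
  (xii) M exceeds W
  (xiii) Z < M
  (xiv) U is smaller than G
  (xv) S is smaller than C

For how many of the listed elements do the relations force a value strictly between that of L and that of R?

Chaining upward from L reaches: W, C, M, G.
Chaining downward from R reaches: U, S, W, C.
Strictly between L and R are those in both lists: W, C — 2 elements.

2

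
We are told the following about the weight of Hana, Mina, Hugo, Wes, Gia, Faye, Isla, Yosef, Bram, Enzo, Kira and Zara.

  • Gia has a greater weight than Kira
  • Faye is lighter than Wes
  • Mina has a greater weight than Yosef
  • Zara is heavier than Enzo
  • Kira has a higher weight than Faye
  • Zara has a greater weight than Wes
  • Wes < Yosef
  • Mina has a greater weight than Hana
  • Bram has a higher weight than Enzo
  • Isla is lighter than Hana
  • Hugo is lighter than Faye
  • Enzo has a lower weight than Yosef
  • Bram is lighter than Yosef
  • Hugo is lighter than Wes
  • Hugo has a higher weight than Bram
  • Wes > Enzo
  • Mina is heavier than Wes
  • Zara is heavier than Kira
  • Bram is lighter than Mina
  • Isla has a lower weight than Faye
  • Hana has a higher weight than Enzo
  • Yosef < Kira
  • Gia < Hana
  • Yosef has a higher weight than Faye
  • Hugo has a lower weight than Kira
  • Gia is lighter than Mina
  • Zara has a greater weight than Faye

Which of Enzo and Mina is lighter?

Enzo

Enzo < Bram < Hugo < Faye < Wes < Yosef < Kira < Gia < Hana < Mina, by transitivity through Bram, Hugo, Faye, Wes, Yosef, Kira, Gia, Hana.
So Enzo < Mina; Enzo is the lighter of the two.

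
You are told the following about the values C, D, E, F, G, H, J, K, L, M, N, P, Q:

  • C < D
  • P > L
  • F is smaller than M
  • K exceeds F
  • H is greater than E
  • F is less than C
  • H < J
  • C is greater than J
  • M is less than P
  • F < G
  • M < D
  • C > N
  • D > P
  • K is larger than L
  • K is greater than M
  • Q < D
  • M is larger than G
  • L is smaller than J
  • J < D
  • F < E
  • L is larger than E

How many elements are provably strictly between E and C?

The relations place E below C. An element lies strictly between them when it is forced above E and also forced below C.
Above E: {H, L, J, P, D, K}. Below C: {F, H, N, L, J}.
Intersection: {H, L, J} — 3.

3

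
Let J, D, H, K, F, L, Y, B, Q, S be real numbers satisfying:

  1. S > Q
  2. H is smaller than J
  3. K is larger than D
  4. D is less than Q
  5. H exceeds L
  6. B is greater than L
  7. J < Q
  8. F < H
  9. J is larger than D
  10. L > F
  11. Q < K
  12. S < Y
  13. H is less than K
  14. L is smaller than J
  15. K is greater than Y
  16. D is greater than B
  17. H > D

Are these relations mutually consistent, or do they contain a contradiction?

The single ordering F < L < B < D < H < J < Q < S < Y < K satisfies every listed relation, so no contradiction arises.

consistent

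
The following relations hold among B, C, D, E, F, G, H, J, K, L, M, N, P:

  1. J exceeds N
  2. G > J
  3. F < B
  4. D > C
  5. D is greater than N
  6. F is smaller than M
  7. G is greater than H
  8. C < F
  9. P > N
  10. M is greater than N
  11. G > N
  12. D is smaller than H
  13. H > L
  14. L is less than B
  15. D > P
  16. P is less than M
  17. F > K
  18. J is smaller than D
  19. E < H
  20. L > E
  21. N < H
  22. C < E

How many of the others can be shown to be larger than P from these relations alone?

4

From P the given relations immediately reach M, D.
From those, H — 3 in total.
From those, G — 4 in total.
No other element is forced above P by the given relations, so the count is 4.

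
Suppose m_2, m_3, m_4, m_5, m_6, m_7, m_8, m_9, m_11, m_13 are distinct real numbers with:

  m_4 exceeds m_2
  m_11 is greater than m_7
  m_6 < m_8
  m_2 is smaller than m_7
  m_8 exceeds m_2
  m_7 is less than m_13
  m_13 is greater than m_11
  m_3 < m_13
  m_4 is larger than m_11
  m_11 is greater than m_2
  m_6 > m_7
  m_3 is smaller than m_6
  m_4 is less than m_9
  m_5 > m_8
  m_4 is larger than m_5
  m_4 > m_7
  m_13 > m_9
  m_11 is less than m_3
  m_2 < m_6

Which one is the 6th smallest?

Piecing the relations together gives one ordering: m_2 < m_7 < m_11 < m_3 < m_6 < m_8 < m_5 < m_4 < m_9 < m_13.
The 6th smallest is m_8.

m_8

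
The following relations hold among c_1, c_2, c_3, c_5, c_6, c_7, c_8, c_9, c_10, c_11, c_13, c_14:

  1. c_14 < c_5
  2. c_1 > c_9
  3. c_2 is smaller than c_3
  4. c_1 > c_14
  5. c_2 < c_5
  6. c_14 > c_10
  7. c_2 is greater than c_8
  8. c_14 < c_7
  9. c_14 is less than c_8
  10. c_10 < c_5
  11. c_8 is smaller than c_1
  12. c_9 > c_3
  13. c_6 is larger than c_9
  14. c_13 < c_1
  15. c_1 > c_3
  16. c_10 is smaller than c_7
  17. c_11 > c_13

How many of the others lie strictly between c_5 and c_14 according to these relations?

The relations place c_14 below c_5. An element lies strictly between them when it is forced above c_14 and also forced below c_5.
Above c_14: {c_8, c_2, c_3, c_9, c_7, c_6, c_1}. Below c_5: {c_10, c_8, c_2}.
Intersection: {c_8, c_2} — 2.

2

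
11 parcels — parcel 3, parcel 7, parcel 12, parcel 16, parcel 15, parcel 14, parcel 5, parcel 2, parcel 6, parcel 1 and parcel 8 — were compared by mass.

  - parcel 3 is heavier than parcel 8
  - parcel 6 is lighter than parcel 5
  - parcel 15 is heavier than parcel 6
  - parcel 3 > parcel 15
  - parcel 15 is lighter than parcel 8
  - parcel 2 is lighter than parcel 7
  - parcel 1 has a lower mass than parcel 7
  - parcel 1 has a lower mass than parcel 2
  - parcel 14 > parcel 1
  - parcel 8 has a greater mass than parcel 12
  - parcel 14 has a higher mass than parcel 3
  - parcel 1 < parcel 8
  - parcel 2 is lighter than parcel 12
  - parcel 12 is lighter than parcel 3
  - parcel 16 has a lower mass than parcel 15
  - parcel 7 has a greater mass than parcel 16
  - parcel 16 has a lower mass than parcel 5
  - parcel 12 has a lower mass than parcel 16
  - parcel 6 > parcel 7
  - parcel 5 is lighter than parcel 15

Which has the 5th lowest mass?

Piecing the relations together gives one ordering: parcel 1 < parcel 2 < parcel 12 < parcel 16 < parcel 7 < parcel 6 < parcel 5 < parcel 15 < parcel 8 < parcel 3 < parcel 14.
Counting 5 from the smallest end gives parcel 7.

parcel 7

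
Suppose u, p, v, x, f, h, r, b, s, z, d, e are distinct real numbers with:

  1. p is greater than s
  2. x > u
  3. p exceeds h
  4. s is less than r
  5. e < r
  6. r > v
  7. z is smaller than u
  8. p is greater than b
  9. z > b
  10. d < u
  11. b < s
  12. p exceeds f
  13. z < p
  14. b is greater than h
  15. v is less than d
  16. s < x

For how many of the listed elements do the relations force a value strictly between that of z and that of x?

1

The relations place z below x. An element lies strictly between them when it is forced above z and also forced below x.
Above z: {u, p}. Below x: {h, b, s, v, d, u}.
Intersection: {u} — 1.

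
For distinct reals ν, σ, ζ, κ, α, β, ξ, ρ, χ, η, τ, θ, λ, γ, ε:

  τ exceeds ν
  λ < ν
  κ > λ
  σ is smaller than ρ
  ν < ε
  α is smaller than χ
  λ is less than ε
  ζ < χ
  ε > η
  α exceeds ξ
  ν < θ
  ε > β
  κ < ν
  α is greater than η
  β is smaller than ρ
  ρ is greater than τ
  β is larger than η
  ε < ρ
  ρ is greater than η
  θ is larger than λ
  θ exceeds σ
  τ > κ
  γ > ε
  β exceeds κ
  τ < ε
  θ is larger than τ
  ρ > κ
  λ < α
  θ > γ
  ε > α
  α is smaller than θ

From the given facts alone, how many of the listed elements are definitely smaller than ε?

8

Directly below ε: η, λ, ν, α, τ, β.
One step further: ξ, κ (8 so far).
Nothing else is reachable below ε; 8 in all.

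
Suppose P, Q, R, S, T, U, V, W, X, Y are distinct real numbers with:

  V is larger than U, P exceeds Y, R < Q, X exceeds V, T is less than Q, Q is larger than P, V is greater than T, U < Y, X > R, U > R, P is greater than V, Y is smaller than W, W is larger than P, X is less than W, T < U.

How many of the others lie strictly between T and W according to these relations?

The relations place T below W. An element lies strictly between them when it is forced above T and also forced below W.
Above T: {U, Y, V, P, X, Q}. Below W: {R, U, Y, V, P, X}.
Intersection: {U, Y, V, P, X} — 5.

5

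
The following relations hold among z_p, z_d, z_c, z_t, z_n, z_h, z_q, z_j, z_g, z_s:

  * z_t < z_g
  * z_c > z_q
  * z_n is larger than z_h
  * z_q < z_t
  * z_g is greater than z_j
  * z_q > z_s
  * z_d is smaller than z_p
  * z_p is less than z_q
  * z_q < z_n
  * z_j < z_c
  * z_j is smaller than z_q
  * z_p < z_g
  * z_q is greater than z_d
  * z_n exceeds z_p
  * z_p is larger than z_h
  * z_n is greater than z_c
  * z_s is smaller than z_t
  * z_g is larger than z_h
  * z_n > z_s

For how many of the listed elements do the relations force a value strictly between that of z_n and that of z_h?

3

The relations place z_h below z_n. An element lies strictly between them when it is forced above z_h and also forced below z_n.
Above z_h: {z_p, z_q, z_c, z_t, z_g}. Below z_n: {z_d, z_s, z_j, z_p, z_q, z_c}.
Intersection: {z_p, z_q, z_c} — 3.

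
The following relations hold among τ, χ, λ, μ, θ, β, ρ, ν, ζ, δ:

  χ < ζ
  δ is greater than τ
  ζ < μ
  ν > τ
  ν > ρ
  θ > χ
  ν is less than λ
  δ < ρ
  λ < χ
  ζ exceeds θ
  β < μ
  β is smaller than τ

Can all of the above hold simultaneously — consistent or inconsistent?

The single ordering β < τ < δ < ρ < ν < λ < χ < θ < ζ < μ satisfies every listed relation, so no contradiction arises.

consistent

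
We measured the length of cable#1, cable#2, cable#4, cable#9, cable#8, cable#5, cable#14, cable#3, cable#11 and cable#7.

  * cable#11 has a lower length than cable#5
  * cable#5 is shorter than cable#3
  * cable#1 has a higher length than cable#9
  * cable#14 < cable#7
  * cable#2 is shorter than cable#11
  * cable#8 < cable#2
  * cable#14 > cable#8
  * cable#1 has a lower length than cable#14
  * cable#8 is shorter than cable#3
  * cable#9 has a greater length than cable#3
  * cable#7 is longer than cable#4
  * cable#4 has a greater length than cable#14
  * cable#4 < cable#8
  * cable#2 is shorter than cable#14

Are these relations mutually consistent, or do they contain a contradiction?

inconsistent

We have cable#14 < cable#4 stated directly, yet also cable#4 < cable#8 < cable#2 < cable#11 < cable#5 < cable#3 < cable#9 < cable#1 < cable#14 by chaining the others — so cable#4 < cable#14. Contradiction.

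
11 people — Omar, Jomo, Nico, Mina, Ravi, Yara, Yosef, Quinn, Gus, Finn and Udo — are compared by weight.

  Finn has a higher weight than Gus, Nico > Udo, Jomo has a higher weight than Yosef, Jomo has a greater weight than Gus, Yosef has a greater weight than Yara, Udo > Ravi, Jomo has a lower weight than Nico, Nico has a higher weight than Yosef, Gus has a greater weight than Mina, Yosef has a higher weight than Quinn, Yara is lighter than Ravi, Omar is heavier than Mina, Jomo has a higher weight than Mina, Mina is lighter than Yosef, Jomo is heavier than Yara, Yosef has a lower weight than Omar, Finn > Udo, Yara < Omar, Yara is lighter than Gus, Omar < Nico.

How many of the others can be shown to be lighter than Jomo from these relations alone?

From Jomo the given relations immediately reach Yara, Mina, Yosef, Gus.
From those, Quinn — 5 in total.
No other element is forced below Jomo by the given relations, so the count is 5.

5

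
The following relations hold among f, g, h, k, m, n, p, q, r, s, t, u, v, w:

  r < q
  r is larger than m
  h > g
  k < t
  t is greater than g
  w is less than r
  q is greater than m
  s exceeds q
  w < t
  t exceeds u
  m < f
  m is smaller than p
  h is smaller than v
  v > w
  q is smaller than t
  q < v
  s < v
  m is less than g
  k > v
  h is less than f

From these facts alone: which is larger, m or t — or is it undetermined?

t

Chaining the given relations: m < g < h < v < k < t.
So t is larger.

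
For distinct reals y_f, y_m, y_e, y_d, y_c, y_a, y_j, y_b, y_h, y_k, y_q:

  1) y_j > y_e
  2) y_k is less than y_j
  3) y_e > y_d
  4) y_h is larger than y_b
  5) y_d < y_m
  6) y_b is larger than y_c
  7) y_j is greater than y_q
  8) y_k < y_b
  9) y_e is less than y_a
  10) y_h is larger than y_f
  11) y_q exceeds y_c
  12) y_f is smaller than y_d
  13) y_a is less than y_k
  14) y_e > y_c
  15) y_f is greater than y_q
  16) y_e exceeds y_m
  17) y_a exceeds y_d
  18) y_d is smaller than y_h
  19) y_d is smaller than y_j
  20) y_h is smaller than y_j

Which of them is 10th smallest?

y_h

Chaining the given pairs: y_c < y_q < y_f < y_d < y_m < y_e < y_a < y_k < y_b < y_h < y_j.
The 10th smallest is y_h.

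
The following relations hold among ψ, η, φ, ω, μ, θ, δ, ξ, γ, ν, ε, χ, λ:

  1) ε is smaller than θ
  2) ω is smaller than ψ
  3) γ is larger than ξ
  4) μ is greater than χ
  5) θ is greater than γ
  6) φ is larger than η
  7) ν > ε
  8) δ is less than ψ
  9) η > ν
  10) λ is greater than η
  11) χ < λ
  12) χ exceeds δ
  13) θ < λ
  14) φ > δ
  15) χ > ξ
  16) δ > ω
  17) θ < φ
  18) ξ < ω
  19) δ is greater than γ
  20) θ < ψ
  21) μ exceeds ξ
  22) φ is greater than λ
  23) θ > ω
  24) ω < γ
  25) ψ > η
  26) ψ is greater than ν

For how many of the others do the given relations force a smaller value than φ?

10

The elements the relations force below φ are ξ, ε, ω, γ, θ, ν, δ, η, χ, λ — no chain reaches any other.
That is 10.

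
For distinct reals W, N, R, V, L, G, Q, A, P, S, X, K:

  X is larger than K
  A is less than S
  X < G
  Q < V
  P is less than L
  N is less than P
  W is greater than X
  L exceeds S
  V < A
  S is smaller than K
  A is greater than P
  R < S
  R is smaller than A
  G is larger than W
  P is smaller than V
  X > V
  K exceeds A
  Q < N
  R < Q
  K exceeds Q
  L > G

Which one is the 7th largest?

A

Piecing the relations together gives one ordering: R < Q < N < P < V < A < S < K < X < W < G < L.
Counting 7 from the largest end gives A.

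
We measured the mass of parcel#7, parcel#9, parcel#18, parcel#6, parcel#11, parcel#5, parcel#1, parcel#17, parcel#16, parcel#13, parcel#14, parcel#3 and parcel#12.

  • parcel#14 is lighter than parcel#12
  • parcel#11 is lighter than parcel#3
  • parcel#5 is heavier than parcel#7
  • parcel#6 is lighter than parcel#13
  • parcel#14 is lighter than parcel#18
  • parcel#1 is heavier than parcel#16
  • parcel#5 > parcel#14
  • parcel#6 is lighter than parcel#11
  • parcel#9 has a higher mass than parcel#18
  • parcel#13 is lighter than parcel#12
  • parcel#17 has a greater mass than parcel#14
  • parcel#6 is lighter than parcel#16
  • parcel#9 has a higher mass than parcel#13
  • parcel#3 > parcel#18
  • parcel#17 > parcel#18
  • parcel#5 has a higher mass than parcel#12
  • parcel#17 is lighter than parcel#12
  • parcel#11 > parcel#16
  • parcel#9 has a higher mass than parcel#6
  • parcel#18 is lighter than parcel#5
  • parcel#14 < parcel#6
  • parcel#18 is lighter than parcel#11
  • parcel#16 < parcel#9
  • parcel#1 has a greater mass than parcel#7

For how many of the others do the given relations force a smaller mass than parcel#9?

Directly below parcel#9: parcel#6, parcel#18, parcel#16, parcel#13.
One step further: parcel#14 (5 so far).
No other element is forced below parcel#9 by the given relations, so the count is 5.

5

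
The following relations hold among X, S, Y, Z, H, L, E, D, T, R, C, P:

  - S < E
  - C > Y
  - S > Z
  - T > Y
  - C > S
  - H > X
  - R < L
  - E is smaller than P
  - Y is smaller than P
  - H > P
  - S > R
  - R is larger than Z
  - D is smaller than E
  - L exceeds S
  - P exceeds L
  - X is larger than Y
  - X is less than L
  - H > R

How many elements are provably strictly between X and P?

1

Chaining upward from X reaches: L, H.
Chaining downward from P reaches: Z, R, D, Y, S, L, E.
Strictly between X and P are those in both lists: L — 1 element.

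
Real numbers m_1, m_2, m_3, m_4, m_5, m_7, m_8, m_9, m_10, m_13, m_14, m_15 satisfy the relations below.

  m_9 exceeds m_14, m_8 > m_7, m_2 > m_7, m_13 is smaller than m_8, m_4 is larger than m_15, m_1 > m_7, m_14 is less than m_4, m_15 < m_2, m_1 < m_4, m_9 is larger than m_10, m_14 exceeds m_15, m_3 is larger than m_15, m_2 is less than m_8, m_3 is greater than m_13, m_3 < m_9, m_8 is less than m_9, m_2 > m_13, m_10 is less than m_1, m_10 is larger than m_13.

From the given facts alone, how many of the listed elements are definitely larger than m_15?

The elements the relations force above m_15 are m_14, m_2, m_8, m_4, m_3, m_9 — no chain reaches any other.
That is 6.

6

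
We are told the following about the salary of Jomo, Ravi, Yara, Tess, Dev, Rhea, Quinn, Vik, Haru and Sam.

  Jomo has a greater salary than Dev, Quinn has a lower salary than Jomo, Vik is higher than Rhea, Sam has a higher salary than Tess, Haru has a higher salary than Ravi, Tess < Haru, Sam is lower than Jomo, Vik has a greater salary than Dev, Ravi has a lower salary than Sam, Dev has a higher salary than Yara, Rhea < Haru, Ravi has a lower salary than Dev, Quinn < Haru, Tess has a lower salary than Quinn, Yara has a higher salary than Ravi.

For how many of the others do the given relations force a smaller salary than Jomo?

6

From Jomo the given relations immediately reach Quinn, Sam, Dev.
From those, Tess, Ravi, Yara — 6 in total.
No other element is forced below Jomo by the given relations, so the count is 6.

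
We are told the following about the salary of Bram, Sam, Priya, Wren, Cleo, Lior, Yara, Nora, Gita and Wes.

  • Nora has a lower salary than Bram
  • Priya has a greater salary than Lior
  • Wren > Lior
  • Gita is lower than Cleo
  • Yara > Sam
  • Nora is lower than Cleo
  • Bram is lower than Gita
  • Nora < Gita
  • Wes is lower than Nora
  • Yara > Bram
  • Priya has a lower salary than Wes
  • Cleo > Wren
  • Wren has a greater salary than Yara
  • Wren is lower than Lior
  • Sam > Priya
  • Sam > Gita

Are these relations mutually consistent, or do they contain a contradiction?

inconsistent

Chaining the given relations yields Lior < Priya < Wes < Nora < Bram < Gita < Sam < Yara < Wren, so Lior < Wren. But one relation states Wren < Lior. These cannot both hold.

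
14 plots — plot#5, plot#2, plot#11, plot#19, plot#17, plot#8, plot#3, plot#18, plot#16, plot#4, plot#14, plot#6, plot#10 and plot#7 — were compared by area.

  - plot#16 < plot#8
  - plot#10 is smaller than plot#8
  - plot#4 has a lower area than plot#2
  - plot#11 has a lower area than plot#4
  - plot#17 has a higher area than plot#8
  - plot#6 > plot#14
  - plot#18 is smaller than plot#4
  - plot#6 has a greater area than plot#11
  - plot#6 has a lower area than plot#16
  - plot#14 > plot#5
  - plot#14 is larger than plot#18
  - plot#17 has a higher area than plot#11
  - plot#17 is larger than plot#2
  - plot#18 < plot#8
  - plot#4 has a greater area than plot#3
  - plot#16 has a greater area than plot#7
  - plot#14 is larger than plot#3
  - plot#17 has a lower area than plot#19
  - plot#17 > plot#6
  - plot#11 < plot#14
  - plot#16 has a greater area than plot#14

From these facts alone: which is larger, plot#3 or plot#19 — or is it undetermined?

plot#19

plot#3 < plot#14 and plot#14 < plot#6 give plot#3 < plot#6.
With plot#6 < plot#16: plot#3 < plot#14 < plot#6 < plot#16.
With plot#16 < plot#8: plot#3 < plot#14 < plot#6 < plot#16 < plot#8.
Then plot#8 < plot#17 extends the chain to plot#17.
With plot#17 < plot#19: plot#3 < plot#14 < plot#6 < plot#16 < plot#8 < plot#17 < plot#19.
So plot#19 is larger.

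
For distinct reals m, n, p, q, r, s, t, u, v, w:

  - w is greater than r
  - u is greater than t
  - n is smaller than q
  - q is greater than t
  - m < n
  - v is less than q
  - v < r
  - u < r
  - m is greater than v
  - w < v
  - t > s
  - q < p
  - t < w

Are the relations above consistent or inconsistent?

Chaining the given relations yields r < w < v, so r < v. But one relation states v < r. These cannot both hold.

inconsistent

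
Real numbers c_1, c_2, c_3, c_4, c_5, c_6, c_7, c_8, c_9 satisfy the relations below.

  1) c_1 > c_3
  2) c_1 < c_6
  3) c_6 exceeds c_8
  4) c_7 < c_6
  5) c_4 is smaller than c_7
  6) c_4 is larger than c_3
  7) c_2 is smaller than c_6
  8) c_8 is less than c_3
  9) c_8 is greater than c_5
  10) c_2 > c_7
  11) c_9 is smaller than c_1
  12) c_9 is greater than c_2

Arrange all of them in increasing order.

c_5 < c_8 < c_3 < c_4 < c_7 < c_2 < c_9 < c_1 < c_6

Each adjacent pair is fixed by a given relation: c_5 < c_8; c_8 < c_3; c_3 < c_4; c_4 < c_7; c_7 < c_2; c_2 < c_9; c_9 < c_1; c_1 < c_6. Chaining them end to end gives the full order.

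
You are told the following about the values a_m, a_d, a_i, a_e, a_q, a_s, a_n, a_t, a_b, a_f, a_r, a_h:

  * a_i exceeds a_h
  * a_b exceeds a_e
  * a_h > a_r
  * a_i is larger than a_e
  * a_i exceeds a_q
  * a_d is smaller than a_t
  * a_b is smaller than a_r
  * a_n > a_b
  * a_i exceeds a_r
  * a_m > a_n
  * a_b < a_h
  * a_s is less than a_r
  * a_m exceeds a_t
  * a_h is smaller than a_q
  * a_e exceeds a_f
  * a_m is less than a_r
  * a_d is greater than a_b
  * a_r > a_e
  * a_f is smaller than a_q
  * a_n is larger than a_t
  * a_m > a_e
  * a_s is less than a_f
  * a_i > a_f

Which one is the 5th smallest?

a_d

Chaining the given pairs: a_s < a_f < a_e < a_b < a_d < a_t < a_n < a_m < a_r < a_h < a_q < a_i.
Counting 5 from the smallest end gives a_d.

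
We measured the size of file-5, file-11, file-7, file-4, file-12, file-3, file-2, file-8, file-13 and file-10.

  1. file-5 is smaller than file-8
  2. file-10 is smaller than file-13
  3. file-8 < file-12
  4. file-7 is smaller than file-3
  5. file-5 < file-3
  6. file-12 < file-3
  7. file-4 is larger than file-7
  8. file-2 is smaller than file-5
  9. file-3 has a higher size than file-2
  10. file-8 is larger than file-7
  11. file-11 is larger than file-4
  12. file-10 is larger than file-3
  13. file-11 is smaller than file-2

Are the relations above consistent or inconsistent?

consistent

Every relation is compatible with file-7 < file-4 < file-11 < file-2 < file-5 < file-8 < file-12 < file-3 < file-10 < file-13; the set is consistent.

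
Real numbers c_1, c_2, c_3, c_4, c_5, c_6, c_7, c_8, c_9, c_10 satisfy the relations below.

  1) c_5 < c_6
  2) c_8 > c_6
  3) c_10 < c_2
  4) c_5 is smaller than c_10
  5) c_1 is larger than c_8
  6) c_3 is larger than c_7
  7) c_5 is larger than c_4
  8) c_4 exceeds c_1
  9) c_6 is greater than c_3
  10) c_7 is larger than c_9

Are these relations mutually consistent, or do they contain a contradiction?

inconsistent

We have c_5 < c_6 stated directly, yet also c_6 < c_8 < c_1 < c_4 < c_5 by chaining the others — so c_6 < c_5. Contradiction.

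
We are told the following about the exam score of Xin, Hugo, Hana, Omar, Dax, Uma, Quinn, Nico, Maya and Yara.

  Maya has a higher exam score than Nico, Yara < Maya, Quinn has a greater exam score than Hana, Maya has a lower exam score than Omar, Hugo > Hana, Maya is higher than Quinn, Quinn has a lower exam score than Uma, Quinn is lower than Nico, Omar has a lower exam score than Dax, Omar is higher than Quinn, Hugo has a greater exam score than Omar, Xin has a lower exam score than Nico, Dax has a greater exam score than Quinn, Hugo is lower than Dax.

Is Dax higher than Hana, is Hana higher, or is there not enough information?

Dax

Link the given pairs in sequence: Hana < Quinn; Quinn < Omar; Omar < Hugo; Hugo < Dax.
Chaining these gives Hana < Quinn < Omar < Hugo < Dax.
So Dax is higher.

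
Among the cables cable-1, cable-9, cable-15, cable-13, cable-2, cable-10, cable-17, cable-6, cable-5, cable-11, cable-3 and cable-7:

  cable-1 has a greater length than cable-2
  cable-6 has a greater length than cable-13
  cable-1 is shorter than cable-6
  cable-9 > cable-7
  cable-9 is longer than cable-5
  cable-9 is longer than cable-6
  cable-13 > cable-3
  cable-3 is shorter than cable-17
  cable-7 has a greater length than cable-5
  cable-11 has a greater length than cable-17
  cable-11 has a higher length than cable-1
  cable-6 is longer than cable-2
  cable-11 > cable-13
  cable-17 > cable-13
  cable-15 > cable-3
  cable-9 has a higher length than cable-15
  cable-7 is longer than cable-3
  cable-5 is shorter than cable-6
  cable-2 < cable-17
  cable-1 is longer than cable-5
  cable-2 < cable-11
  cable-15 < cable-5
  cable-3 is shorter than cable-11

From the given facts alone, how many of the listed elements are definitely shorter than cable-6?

From cable-6 the given relations immediately reach cable-13, cable-2, cable-5, cable-1.
From those, cable-3, cable-15 — 6 in total.
No other element is forced below cable-6 by the given relations, so the count is 6.

6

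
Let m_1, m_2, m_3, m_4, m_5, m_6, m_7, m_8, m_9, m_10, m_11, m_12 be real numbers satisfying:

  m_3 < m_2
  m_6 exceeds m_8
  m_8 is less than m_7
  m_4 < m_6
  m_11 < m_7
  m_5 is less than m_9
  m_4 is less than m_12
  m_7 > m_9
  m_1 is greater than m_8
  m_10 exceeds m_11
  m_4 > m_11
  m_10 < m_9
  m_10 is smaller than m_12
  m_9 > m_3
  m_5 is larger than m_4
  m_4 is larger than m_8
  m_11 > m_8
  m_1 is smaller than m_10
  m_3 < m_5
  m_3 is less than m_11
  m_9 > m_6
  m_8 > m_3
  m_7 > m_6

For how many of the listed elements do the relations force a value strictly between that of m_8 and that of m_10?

The relations place m_8 below m_10. An element lies strictly between them when it is forced above m_8 and also forced below m_10.
Above m_8: {m_11, m_4, m_1, m_5, m_6, m_9, m_7, m_12}. Below m_10: {m_3, m_11, m_1}.
Intersection: {m_11, m_1} — 2.

2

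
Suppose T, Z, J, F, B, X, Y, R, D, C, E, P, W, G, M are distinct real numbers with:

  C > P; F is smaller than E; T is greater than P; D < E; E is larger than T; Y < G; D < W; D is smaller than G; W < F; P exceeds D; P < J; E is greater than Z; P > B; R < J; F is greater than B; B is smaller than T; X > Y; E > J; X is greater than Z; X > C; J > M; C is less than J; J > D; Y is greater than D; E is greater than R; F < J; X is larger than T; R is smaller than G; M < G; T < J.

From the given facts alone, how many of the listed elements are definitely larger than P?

5

From P the given relations immediately reach T, C, J.
From those, X, E — 5 in total.
Nothing else is reachable above P; 5 in all.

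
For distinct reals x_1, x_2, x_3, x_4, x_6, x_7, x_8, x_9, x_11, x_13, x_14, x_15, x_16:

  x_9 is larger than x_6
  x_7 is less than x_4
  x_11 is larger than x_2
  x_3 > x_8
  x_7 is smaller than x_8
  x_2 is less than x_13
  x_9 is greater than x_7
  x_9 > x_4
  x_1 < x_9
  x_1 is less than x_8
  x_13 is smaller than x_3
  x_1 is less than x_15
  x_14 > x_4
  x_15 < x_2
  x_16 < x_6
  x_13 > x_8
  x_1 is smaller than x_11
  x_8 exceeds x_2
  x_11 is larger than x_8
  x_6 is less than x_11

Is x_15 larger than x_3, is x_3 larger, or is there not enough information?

x_3

x_15 < x_2 and x_2 < x_8 give x_15 < x_8.
With x_8 < x_13: x_15 < x_2 < x_8 < x_13.
Then x_13 < x_3 extends the chain to x_3.
So x_3 is larger.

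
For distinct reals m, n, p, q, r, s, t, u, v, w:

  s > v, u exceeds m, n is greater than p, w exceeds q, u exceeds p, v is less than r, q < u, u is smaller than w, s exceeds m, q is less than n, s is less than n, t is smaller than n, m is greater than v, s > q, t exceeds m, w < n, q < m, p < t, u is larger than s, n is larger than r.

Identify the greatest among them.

n

q is not greatest since q < w; v is not greatest since v < m; r is not greatest since r < n; m is not greatest since m < s; s is not greatest since s < n; p is not greatest since p < u; t is not greatest since t < n; u is not greatest since u < w; w is not greatest since w < n.
Only n has nothing above it, so n is the greatest.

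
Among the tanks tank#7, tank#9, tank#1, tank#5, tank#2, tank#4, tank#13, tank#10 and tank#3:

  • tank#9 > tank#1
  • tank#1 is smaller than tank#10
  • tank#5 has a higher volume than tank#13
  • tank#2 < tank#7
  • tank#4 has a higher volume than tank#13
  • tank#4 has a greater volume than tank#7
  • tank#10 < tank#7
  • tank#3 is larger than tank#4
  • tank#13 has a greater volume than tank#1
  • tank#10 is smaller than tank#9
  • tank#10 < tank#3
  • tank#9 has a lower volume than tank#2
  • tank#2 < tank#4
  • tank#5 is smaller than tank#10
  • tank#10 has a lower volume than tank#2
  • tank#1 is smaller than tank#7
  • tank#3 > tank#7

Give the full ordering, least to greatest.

tank#1 < tank#13 < tank#5 < tank#10 < tank#9 < tank#2 < tank#7 < tank#4 < tank#3

Nothing is placed below tank#1, so it is least; from there tank#1 < tank#13; tank#13 < tank#5; tank#5 < tank#10; tank#10 < tank#9; tank#9 < tank#2; tank#2 < tank#7; tank#7 < tank#4; tank#4 < tank#3, each given directly.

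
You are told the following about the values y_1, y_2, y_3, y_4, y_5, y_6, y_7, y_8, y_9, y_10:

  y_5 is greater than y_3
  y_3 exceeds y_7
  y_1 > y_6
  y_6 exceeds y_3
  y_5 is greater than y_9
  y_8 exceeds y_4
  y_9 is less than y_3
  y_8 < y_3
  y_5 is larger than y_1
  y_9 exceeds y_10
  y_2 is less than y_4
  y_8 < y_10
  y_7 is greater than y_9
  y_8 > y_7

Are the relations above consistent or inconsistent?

We have y_7 < y_8 stated directly, yet also y_8 < y_10 < y_9 < y_7 by chaining the others — so y_8 < y_7. Contradiction.

inconsistent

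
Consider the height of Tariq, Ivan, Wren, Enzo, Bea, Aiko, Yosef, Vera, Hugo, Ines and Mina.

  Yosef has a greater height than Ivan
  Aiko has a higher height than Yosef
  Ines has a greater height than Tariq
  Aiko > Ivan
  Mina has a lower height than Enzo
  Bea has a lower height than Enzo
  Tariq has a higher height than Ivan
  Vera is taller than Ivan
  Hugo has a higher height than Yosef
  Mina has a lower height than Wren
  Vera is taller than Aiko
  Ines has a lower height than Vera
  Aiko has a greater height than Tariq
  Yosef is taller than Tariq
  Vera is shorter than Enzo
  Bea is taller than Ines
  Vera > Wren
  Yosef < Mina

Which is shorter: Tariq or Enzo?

Tariq

Chaining the given relations: Tariq < Yosef < Mina < Wren < Vera < Enzo.
So Tariq < Enzo; Tariq is the shorter of the two.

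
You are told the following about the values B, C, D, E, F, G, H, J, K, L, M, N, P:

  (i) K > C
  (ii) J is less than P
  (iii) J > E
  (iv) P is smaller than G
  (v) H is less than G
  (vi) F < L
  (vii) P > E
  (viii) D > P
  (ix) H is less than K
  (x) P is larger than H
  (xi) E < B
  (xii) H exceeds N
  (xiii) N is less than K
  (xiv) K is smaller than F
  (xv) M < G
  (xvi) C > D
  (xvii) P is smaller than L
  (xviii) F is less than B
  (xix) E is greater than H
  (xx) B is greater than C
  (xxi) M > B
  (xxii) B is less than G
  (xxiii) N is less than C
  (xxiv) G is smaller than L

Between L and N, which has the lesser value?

N < H and H < E give N < E.
Then E < J extends the chain to J.
With J < P: N < H < E < J < P.
With P < D: N < H < E < J < P < D.
With D < C: N < H < E < J < P < D < C.
Then C < K extends the chain to K.
Then K < F extends the chain to F.
Then F < B extends the chain to B.
Then B < M extends the chain to M.
With M < G: N < H < E < J < P < D < C < K < F < B < M < G.
With G < L: N < H < E < J < P < D < C < K < F < B < M < G < L.
So N < L; N is the smaller of the two.

N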